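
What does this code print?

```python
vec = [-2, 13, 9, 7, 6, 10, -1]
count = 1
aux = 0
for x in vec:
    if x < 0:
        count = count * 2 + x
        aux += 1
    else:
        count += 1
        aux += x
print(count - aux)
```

x=-2: <0, count = 1*2+(-2) = 0; aux=1
x=13: not <0, count = 0+1 = 1; aux=14
x=9: not <0, count = 1+1 = 2; aux=23
x=7: not <0, count = 2+1 = 3; aux=30
x=6: not <0, count = 3+1 = 4; aux=36
x=10: not <0, count = 4+1 = 5; aux=46
x=-1: <0, count = 5*2+(-1) = 9; aux=47
count-aux = 9-47 = -38

-38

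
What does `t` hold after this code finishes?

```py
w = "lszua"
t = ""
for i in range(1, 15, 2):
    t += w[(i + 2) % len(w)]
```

i=1: add w[3]='u' → 'u'
i=3: add w[0]='l' → 'ul'
i=5: add w[2]='z' → 'ulz'
i=7: add w[4]='a' → 'ulza'
i=9: add w[1]='s' → 'ulzas'
i=11: add w[3]='u' → 'ulzasu'
i=13: add w[0]='l' → 'ulzasul'

'ulzasul'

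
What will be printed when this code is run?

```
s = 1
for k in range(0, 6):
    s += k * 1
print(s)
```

k=0: s = 1+0*1 = 1
k=1: s = 1+1*1 = 2
k=2: s = 2+2*1 = 4
k=3: s = 4+3*1 = 7
k=4: s = 7+4*1 = 11
k=5: s = 11+5*1 = 16

16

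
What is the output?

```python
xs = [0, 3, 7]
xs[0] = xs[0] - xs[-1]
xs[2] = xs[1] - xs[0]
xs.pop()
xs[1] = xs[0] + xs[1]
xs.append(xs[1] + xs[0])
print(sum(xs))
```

xs[0] = xs[0]-xs[-1] = 0-7 = -7 → [-7, 3, 7]
xs[2] = xs[1]-xs[0] = 3-(-7) = 10 → [-7, 3, 10]
pop() removes 10 → [-7, 3]
xs[1] = xs[0]+xs[1] = (-7)+3 = -4 → [-7, -4]
append xs[1]+xs[0] = (-4)+(-7) = -11 → [-7, -4, -11]
sum = -22

-22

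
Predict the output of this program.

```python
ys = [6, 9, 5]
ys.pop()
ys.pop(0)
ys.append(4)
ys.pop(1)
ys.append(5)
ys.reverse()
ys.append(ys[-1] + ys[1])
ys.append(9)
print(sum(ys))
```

pop() removes 5 → [6, 9]
pop(0) removes 6 → [9]
append 4 → [9, 4]
pop(1) removes 4 → [9]
append 5 → [9, 5]
reverse → [5, 9]
append ys[-1]+ys[1] = 9+9 = 18 → [5, 9, 18]
append 9 → [5, 9, 18, 9]
sum = 41

41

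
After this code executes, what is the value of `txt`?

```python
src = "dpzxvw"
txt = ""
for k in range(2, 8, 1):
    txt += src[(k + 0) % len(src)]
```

'zxvwdp'

k=2: add src[2]='z' → 'z'
k=3: add src[3]='x' → 'zx'
k=4: add src[4]='v' → 'zxv'
k=5: add src[5]='w' → 'zxvw'
k=6: add src[0]='d' → 'zxvwd'
k=7: add src[1]='p' → 'zxvwdp'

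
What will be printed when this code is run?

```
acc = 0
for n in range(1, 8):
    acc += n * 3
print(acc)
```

n=1: acc = 0+1*3 = 3
n=2: acc = 3+2*3 = 9
n=3: acc = 9+3*3 = 18
n=4: acc = 18+4*3 = 30
n=5: acc = 30+5*3 = 45
n=6: acc = 45+6*3 = 63
n=7: acc = 63+7*3 = 84

84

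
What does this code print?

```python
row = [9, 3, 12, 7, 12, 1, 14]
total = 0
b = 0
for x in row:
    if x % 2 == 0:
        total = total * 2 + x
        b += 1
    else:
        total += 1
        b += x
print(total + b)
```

131

x=9: not even, total = 0+1 = 1; b=9
x=3: not even, total = 1+1 = 2; b=12
x=12: even, total = 2*2+12 = 16; b=13
x=7: not even, total = 16+1 = 17; b=20
x=12: even, total = 17*2+12 = 46; b=21
x=1: not even, total = 46+1 = 47; b=22
x=14: even, total = 47*2+14 = 108; b=23
total+b = 108+23 = 131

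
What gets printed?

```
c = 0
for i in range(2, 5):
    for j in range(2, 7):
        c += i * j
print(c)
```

180

i=2,j=2: c = 0+4 = 4
i=2,j=3: c = 4+6 = 10
i=2,j=4: c = 10+8 = 18
i=2,j=5: c = 18+10 = 28
i=2,j=6: c = 28+12 = 40
i=3,j=2: c = 40+6 = 46
i=3,j=3: c = 46+9 = 55
i=3,j=4: c = 55+12 = 67
i=3,j=5: c = 67+15 = 82
i=3,j=6: c = 82+18 = 100
i=4,j=2: c = 100+8 = 108
i=4,j=3: c = 108+12 = 120
i=4,j=4: c = 120+16 = 136
i=4,j=5: c = 136+20 = 156
i=4,j=6: c = 156+24 = 180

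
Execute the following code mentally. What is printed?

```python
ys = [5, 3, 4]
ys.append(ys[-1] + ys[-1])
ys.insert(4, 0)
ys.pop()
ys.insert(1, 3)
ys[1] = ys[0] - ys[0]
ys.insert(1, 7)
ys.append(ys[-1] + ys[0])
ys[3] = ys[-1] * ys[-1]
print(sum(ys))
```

append ys[-1]+ys[-1] = 4+4 = 8 → [5, 3, 4, 8]
insert 0 at 4 → [5, 3, 4, 8, 0]
pop() removes 0 → [5, 3, 4, 8]
insert 3 at 1 → [5, 3, 3, 4, 8]
ys[1] = ys[0]-ys[0] = 5-5 = 0 → [5, 0, 3, 4, 8]
insert 7 at 1 → [5, 7, 0, 3, 4, 8]
append ys[-1]+ys[0] = 8+5 = 13 → [5, 7, 0, 3, 4, 8, 13]
ys[3] = ys[-1]*ys[-1] = 13*13 = 169 → [5, 7, 0, 169, 4, 8, 13]
sum = 206

206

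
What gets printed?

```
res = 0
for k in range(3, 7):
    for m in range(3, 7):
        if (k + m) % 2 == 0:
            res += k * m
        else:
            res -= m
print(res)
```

k=3,m=3: even sum, res = 0+9 = 9
k=3,m=4: odd sum, res = 9-4 = 5
k=3,m=5: even sum, res = 5+15 = 20
k=3,m=6: odd sum, res = 20-6 = 14
k=4,m=3: odd sum, res = 14-3 = 11
k=4,m=4: even sum, res = 11+16 = 27
k=4,m=5: odd sum, res = 27-5 = 22
k=4,m=6: even sum, res = 22+24 = 46
k=5,m=3: even sum, res = 46+15 = 61
k=5,m=4: odd sum, res = 61-4 = 57
k=5,m=5: even sum, res = 57+25 = 82
k=5,m=6: odd sum, res = 82-6 = 76
k=6,m=3: odd sum, res = 76-3 = 73
k=6,m=4: even sum, res = 73+24 = 97
k=6,m=5: odd sum, res = 97-5 = 92
k=6,m=6: even sum, res = 92+36 = 128

128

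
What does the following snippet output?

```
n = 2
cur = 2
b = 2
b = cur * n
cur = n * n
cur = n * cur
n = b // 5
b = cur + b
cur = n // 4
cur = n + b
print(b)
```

12

b = 2*2 = 4
cur = 2*2 = 4
cur = 2*4 = 8
n = 4//5 = 0
b = 8+4 = 12
cur = 0//4 = 0
cur = 0+12 = 12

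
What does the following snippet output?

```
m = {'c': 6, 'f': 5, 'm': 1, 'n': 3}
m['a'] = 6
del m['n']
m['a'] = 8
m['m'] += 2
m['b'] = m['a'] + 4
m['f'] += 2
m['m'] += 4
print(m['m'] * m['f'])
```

m['a'] = 6 → {'c': 6, 'f': 5, 'm': 1, 'n': 3, 'a': 6}
del 'n' → {'c': 6, 'f': 5, 'm': 1, 'a': 6}
m['a'] = 8 → {'c': 6, 'f': 5, 'm': 1, 'a': 8}
m['m'] = 1+2 = 3 → {'c': 6, 'f': 5, 'm': 3, 'a': 8}
m['b'] = m['a']+4 = 12 → {'c': 6, 'f': 5, 'm': 3, 'a': 8, 'b': 12}
m['f'] = 5+2 = 7 → {'c': 6, 'f': 7, 'm': 3, 'a': 8, 'b': 12}
m['m'] = 3+4 = 7 → {'c': 6, 'f': 7, 'm': 7, 'a': 8, 'b': 12}
m['m']*m['f'] = 7*7 = 49

49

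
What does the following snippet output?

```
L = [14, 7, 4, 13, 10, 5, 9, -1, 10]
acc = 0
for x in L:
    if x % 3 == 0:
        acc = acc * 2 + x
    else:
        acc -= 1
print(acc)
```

-5

x=14: not %3==0, acc = 0-1 = -1
x=7: not %3==0, acc = (-1)-1 = -2
x=4: not %3==0, acc = (-2)-1 = -3
x=13: not %3==0, acc = (-3)-1 = -4
x=10: not %3==0, acc = (-4)-1 = -5
x=5: not %3==0, acc = (-5)-1 = -6
x=9: %3==0, acc = (-6)*2+9 = -3
x=-1: not %3==0, acc = (-3)-1 = -4
x=10: not %3==0, acc = (-4)-1 = -5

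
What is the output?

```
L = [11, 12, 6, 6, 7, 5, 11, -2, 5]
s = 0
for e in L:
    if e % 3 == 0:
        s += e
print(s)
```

24

e=11: not %3==0
e=12: %3==0, s = 0+12 = 12
e=6: %3==0, s = 12+6 = 18
e=6: %3==0, s = 18+6 = 24
e=7: not %3==0
e=5: not %3==0
e=11: not %3==0
e=-2: not %3==0
e=5: not %3==0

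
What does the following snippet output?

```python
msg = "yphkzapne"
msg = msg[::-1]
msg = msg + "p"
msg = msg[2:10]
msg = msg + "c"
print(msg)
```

pazkhpypc

reverse → 'enpazkhpy'
+ 'p' → 'enpazkhpyp'
slice [2:10] → 'pazkhpyp'
+ 'c' → 'pazkhpypc'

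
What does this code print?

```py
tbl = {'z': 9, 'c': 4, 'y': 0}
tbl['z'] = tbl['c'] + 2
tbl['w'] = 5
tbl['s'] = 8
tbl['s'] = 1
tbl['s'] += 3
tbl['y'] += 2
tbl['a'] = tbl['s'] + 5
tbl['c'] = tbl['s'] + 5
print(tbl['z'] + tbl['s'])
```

10

tbl['z'] = tbl['c']+2 = 6 → {'z': 6, 'c': 4, 'y': 0}
tbl['w'] = 5 → {'z': 6, 'c': 4, 'y': 0, 'w': 5}
tbl['s'] = 8 → {'z': 6, 'c': 4, 'y': 0, 'w': 5, 's': 8}
tbl['s'] = 1 → {'z': 6, 'c': 4, 'y': 0, 'w': 5, 's': 1}
tbl['s'] = 1+3 = 4 → {'z': 6, 'c': 4, 'y': 0, 'w': 5, 's': 4}
tbl['y'] = 0+2 = 2 → {'z': 6, 'c': 4, 'y': 2, 'w': 5, 's': 4}
tbl['a'] = tbl['s']+5 = 9 → {'z': 6, 'c': 4, 'y': 2, 'w': 5, 's': 4, 'a': 9}
tbl['c'] = tbl['s']+5 = 9 → {'z': 6, 'c': 9, 'y': 2, 'w': 5, 's': 4, 'a': 9}
tbl['z']+tbl['s'] = 6+4 = 10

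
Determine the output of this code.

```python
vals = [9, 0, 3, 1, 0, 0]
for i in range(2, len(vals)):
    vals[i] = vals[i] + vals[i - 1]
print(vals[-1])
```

i=2: vals[2] = 3+0 = 3 → [9, 0, 3, 1, 0, 0]
i=3: vals[3] = 1+3 = 4 → [9, 0, 3, 4, 0, 0]
i=4: vals[4] = 0+4 = 4 → [9, 0, 3, 4, 4, 0]
i=5: vals[5] = 0+4 = 4 → [9, 0, 3, 4, 4, 4]

4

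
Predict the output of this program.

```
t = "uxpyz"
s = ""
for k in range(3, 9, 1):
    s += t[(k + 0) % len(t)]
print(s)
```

k=3: add t[3]='y' → 'y'
k=4: add t[4]='z' → 'yz'
k=5: add t[0]='u' → 'yzu'
k=6: add t[1]='x' → 'yzux'
k=7: add t[2]='p' → 'yzuxp'
k=8: add t[3]='y' → 'yzuxpy'

yzuxpy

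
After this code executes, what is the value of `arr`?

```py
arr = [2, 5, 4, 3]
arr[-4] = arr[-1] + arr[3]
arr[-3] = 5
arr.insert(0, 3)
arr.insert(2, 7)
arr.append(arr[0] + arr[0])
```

arr[-4] = arr[-1]+arr[3] = 3+3 = 6 → [6, 5, 4, 3]
arr[-3] = 5 → [6, 5, 4, 3]
insert 3 at 0 → [3, 6, 5, 4, 3]
insert 7 at 2 → [3, 6, 7, 5, 4, 3]
append arr[0]+arr[0] = 3+3 = 6 → [3, 6, 7, 5, 4, 3, 6]

[3, 6, 7, 5, 4, 3, 6]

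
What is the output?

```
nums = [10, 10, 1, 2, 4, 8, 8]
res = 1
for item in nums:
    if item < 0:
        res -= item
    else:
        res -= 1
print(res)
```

item=10: not <0, res = 1-1 = 0
item=10: not <0, res = 0-1 = -1
item=1: not <0, res = (-1)-1 = -2
item=2: not <0, res = (-2)-1 = -3
item=4: not <0, res = (-3)-1 = -4
item=8: not <0, res = (-4)-1 = -5
item=8: not <0, res = (-5)-1 = -6

-6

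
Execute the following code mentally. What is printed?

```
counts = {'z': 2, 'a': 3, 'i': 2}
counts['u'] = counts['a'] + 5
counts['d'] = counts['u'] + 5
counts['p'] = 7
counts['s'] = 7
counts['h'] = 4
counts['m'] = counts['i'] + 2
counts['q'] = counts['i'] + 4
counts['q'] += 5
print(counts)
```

counts['u'] = counts['a']+5 = 8 → {'z': 2, 'a': 3, 'i': 2, 'u': 8}
counts['d'] = counts['u']+5 = 13 → {'z': 2, 'a': 3, 'i': 2, 'u': 8, 'd': 13}
counts['p'] = 7 → {'z': 2, 'a': 3, 'i': 2, 'u': 8, 'd': 13, 'p': 7}
counts['s'] = 7 → {'z': 2, 'a': 3, 'i': 2, 'u': 8, 'd': 13, 'p': 7, 's': 7}
counts['h'] = 4 → {'z': 2, 'a': 3, 'i': 2, 'u': 8, 'd': 13, 'p': 7, 's': 7, 'h': 4}
counts['m'] = counts['i']+2 = 4 → {'z': 2, 'a': 3, 'i': 2, 'u': 8, 'd': 13, 'p': 7, 's': 7, 'h': 4, 'm': 4}
counts['q'] = counts['i']+4 = 6 → {'z': 2, 'a': 3, 'i': 2, 'u': 8, 'd': 13, 'p': 7, 's': 7, 'h': 4, 'm': 4, 'q': 6}
counts['q'] = 6+5 = 11 → {'z': 2, 'a': 3, 'i': 2, 'u': 8, 'd': 13, 'p': 7, 's': 7, 'h': 4, 'm': 4, 'q': 11}

{'z': 2, 'a': 3, 'i': 2, 'u': 8, 'd': 13, 'p': 7, 's': 7, 'h': 4, 'm': 4, 'q': 11}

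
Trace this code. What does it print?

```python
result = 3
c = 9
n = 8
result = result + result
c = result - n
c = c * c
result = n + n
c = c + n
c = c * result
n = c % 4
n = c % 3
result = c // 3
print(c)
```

result = 3+3 = 6
c = 6-8 = -2
c = (-2)*(-2) = 4
result = 8+8 = 16
c = 4+8 = 12
c = 12*16 = 192
n = 192%4 = 0
n = 192%3 = 0
result = 192//3 = 64

192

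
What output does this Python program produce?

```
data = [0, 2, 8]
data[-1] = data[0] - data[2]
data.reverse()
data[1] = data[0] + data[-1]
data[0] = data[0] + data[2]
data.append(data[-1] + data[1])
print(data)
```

data[-1] = data[0]-data[2] = 0-8 = -8 → [0, 2, -8]
reverse → [-8, 2, 0]
data[1] = data[0]+data[-1] = (-8)+0 = -8 → [-8, -8, 0]
data[0] = data[0]+data[2] = (-8)+0 = -8 → [-8, -8, 0]
append data[-1]+data[1] = 0+(-8) = -8 → [-8, -8, 0, -8]

[-8, -8, 0, -8]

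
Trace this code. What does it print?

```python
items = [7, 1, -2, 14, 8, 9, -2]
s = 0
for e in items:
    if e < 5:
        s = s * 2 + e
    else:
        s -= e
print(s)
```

-120

e=7: not <5, s = 0-7 = -7
e=1: <5, s = (-7)*2+1 = -13
e=-2: <5, s = (-13)*2+(-2) = -28
e=14: not <5, s = (-28)-14 = -42
e=8: not <5, s = (-42)-8 = -50
e=9: not <5, s = (-50)-9 = -59
e=-2: <5, s = (-59)*2+(-2) = -120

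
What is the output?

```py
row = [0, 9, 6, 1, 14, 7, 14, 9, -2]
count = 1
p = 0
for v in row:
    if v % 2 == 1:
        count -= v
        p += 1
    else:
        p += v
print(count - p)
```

-61

v=0: not odd; p=0
v=9: odd, count = 1-9 = -8; p=1
v=6: not odd; p=7
v=1: odd, count = (-8)-1 = -9; p=8
v=14: not odd; p=22
v=7: odd, count = (-9)-7 = -16; p=23
v=14: not odd; p=37
v=9: odd, count = (-16)-9 = -25; p=38
v=-2: not odd; p=36
count-p = (-25)-36 = -61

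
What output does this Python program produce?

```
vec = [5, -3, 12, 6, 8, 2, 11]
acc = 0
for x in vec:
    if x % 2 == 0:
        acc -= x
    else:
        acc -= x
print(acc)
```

x=5: not even, acc = 0-5 = -5
x=-3: not even, acc = (-5)-(-3) = -2
x=12: even, acc = (-2)-12 = -14
x=6: even, acc = (-14)-6 = -20
x=8: even, acc = (-20)-8 = -28
x=2: even, acc = (-28)-2 = -30
x=11: not even, acc = (-30)-11 = -41

-41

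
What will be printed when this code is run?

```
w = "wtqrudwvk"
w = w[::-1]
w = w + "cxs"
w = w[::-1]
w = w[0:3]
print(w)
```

sxc

reverse → 'kvwdurqtw'
+ 'cxs' → 'kvwdurqtwcxs'
reverse → 'sxcwtqrudwvk'
slice [0:3] → 'sxc'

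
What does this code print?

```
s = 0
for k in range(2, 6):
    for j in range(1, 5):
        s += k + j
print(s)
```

k=2,j=1: s = 0+3 = 3
k=2,j=2: s = 3+4 = 7
k=2,j=3: s = 7+5 = 12
k=2,j=4: s = 12+6 = 18
k=3,j=1: s = 18+4 = 22
k=3,j=2: s = 22+5 = 27
k=3,j=3: s = 27+6 = 33
k=3,j=4: s = 33+7 = 40
k=4,j=1: s = 40+5 = 45
k=4,j=2: s = 45+6 = 51
k=4,j=3: s = 51+7 = 58
k=4,j=4: s = 58+8 = 66
k=5,j=1: s = 66+6 = 72
k=5,j=2: s = 72+7 = 79
k=5,j=3: s = 79+8 = 87
k=5,j=4: s = 87+9 = 96

96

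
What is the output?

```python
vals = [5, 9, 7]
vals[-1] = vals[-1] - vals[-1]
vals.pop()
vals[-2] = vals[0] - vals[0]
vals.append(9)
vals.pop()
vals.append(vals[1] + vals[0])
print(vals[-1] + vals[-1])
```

vals[-1] = vals[-1]-vals[-1] = 7-7 = 0 → [5, 9, 0]
pop() removes 0 → [5, 9]
vals[-2] = vals[0]-vals[0] = 5-5 = 0 → [0, 9]
append 9 → [0, 9, 9]
pop() removes 9 → [0, 9]
append vals[1]+vals[0] = 9+0 = 9 → [0, 9, 9]
vals[-1]+vals[-1] = 9+9 = 18

18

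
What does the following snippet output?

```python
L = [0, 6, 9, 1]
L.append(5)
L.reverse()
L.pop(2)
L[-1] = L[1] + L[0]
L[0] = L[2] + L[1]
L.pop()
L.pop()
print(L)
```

append 5 → [0, 6, 9, 1, 5]
reverse → [5, 1, 9, 6, 0]
pop(2) removes 9 → [5, 1, 6, 0]
L[-1] = L[1]+L[0] = 1+5 = 6 → [5, 1, 6, 6]
L[0] = L[2]+L[1] = 6+1 = 7 → [7, 1, 6, 6]
pop() removes 6 → [7, 1, 6]
pop() removes 6 → [7, 1]

[7, 1]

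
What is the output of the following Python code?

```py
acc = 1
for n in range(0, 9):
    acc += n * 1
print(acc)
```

n=0: acc = 1+0*1 = 1
n=1: acc = 1+1*1 = 2
n=2: acc = 2+2*1 = 4
n=3: acc = 4+3*1 = 7
n=4: acc = 7+4*1 = 11
n=5: acc = 11+5*1 = 16
n=6: acc = 16+6*1 = 22
n=7: acc = 22+7*1 = 29
n=8: acc = 29+8*1 = 37

37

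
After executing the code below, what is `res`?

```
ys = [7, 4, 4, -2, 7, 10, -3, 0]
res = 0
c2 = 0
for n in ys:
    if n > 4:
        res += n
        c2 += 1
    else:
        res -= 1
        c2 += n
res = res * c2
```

114

n=7: >4, res = 0+7 = 7; c2=1
n=4: not >4, res = 7-1 = 6; c2=5
n=4: not >4, res = 6-1 = 5; c2=9
n=-2: not >4, res = 5-1 = 4; c2=7
n=7: >4, res = 4+7 = 11; c2=8
n=10: >4, res = 11+10 = 21; c2=9
n=-3: not >4, res = 21-1 = 20; c2=6
n=0: not >4, res = 20-1 = 19; c2=6
res*c2 = 19*6 = 114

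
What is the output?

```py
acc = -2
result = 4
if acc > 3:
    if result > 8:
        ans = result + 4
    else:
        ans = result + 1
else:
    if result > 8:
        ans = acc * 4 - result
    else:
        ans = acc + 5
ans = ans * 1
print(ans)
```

acc=-2, result=4
acc > 3 is False; result > 8 is False
→ ans = acc + 5 = 3
ans = 3*1 = 3

3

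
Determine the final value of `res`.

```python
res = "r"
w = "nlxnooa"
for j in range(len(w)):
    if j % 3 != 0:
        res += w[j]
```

j=0: skip
j=1: add 'l' → 'rl'
j=2: add 'x' → 'rlx'
j=3: skip
j=4: add 'o' → 'rlxo'
j=5: add 'o' → 'rlxoo'
j=6: skip

'rlxoo'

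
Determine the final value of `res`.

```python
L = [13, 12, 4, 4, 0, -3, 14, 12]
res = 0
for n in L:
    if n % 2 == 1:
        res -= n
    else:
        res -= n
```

n=13: odd, res = 0-13 = -13
n=12: not odd, res = (-13)-12 = -25
n=4: not odd, res = (-25)-4 = -29
n=4: not odd, res = (-29)-4 = -33
n=0: not odd, res = (-33)-0 = -33
n=-3: odd, res = (-33)-(-3) = -30
n=14: not odd, res = (-30)-14 = -44
n=12: not odd, res = (-44)-12 = -56

-56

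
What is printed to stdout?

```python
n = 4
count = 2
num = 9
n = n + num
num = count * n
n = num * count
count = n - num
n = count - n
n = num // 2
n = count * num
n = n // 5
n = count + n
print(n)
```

n = 4+9 = 13
num = 2*13 = 26
n = 26*2 = 52
count = 52-26 = 26
n = 26-52 = -26
n = 26//2 = 13
n = 26*26 = 676
n = 676//5 = 135
n = 26+135 = 161

161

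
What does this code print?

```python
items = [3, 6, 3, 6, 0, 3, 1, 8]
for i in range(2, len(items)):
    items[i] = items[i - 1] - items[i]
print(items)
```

[3, 6, 3, -3, -3, -6, -7, -15]

i=2: items[2] = 6-3 = 3 → [3, 6, 3, 6, 0, 3, 1, 8]
i=3: items[3] = 3-6 = -3 → [3, 6, 3, -3, 0, 3, 1, 8]
i=4: items[4] = (-3)-0 = -3 → [3, 6, 3, -3, -3, 3, 1, 8]
i=5: items[5] = (-3)-3 = -6 → [3, 6, 3, -3, -3, -6, 1, 8]
i=6: items[6] = (-6)-1 = -7 → [3, 6, 3, -3, -3, -6, -7, 8]
i=7: items[7] = (-7)-8 = -15 → [3, 6, 3, -3, -3, -6, -7, -15]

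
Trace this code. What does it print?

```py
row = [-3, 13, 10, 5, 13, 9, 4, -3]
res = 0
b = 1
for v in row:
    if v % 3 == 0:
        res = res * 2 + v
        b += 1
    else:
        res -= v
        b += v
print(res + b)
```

v=-3: %3==0, res = 0*2+(-3) = -3; b=2
v=13: not %3==0, res = (-3)-13 = -16; b=15
v=10: not %3==0, res = (-16)-10 = -26; b=25
v=5: not %3==0, res = (-26)-5 = -31; b=30
v=13: not %3==0, res = (-31)-13 = -44; b=43
v=9: %3==0, res = (-44)*2+9 = -79; b=44
v=4: not %3==0, res = (-79)-4 = -83; b=48
v=-3: %3==0, res = (-83)*2+(-3) = -169; b=49
res+b = (-169)+49 = -120

-120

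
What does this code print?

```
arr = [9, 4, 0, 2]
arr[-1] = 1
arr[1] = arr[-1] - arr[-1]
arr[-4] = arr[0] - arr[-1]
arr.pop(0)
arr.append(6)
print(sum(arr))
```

7

arr[-1] = 1 → [9, 4, 0, 1]
arr[1] = arr[-1]-arr[-1] = 1-1 = 0 → [9, 0, 0, 1]
arr[-4] = arr[0]-arr[-1] = 9-1 = 8 → [8, 0, 0, 1]
pop(0) removes 8 → [0, 0, 1]
append 6 → [0, 0, 1, 6]
sum = 7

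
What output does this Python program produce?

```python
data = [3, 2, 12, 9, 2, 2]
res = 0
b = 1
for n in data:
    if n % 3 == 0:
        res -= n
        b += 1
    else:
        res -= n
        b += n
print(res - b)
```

n=3: %3==0, res = 0-3 = -3; b=2
n=2: not %3==0, res = (-3)-2 = -5; b=4
n=12: %3==0, res = (-5)-12 = -17; b=5
n=9: %3==0, res = (-17)-9 = -26; b=6
n=2: not %3==0, res = (-26)-2 = -28; b=8
n=2: not %3==0, res = (-28)-2 = -30; b=10
res-b = (-30)-10 = -40

-40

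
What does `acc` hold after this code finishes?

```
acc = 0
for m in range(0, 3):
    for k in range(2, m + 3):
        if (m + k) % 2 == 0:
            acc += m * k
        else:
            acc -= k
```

10

m=0,k=2: even sum, acc = 0+0 = 0
m=1,k=2: odd sum, acc = 0-2 = -2
m=1,k=3: even sum, acc = (-2)+3 = 1
m=2,k=2: even sum, acc = 1+4 = 5
m=2,k=3: odd sum, acc = 5-3 = 2
m=2,k=4: even sum, acc = 2+8 = 10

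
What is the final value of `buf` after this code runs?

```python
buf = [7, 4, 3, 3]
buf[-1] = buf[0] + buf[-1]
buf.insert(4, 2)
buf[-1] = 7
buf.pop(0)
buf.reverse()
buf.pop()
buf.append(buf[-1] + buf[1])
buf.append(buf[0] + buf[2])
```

[7, 10, 3, 13, 10]

buf[-1] = buf[0]+buf[-1] = 7+3 = 10 → [7, 4, 3, 10]
insert 2 at 4 → [7, 4, 3, 10, 2]
buf[-1] = 7 → [7, 4, 3, 10, 7]
pop(0) removes 7 → [4, 3, 10, 7]
reverse → [7, 10, 3, 4]
pop() removes 4 → [7, 10, 3]
append buf[-1]+buf[1] = 3+10 = 13 → [7, 10, 3, 13]
append buf[0]+buf[2] = 7+3 = 10 → [7, 10, 3, 13, 10]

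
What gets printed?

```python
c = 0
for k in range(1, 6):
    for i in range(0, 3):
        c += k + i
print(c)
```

60

k=1,i=0: c = 0+1 = 1
k=1,i=1: c = 1+2 = 3
k=1,i=2: c = 3+3 = 6
k=2,i=0: c = 6+2 = 8
k=2,i=1: c = 8+3 = 11
k=2,i=2: c = 11+4 = 15
k=3,i=0: c = 15+3 = 18
k=3,i=1: c = 18+4 = 22
k=3,i=2: c = 22+5 = 27
k=4,i=0: c = 27+4 = 31
k=4,i=1: c = 31+5 = 36
k=4,i=2: c = 36+6 = 42
k=5,i=0: c = 42+5 = 47
k=5,i=1: c = 47+6 = 53
k=5,i=2: c = 53+7 = 60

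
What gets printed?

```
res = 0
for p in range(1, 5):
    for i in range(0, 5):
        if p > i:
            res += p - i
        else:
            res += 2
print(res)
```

40

p=1,i=0: 1>0, res = 0+1 = 1
p=1,i=1: not 1>1, res = 1+2 = 3
p=1,i=2: not 1>2, res = 3+2 = 5
p=1,i=3: not 1>3, res = 5+2 = 7
p=1,i=4: not 1>4, res = 7+2 = 9
p=2,i=0: 2>0, res = 9+2 = 11
p=2,i=1: 2>1, res = 11+1 = 12
p=2,i=2: not 2>2, res = 12+2 = 14
p=2,i=3: not 2>3, res = 14+2 = 16
p=2,i=4: not 2>4, res = 16+2 = 18
p=3,i=0: 3>0, res = 18+3 = 21
p=3,i=1: 3>1, res = 21+2 = 23
p=3,i=2: 3>2, res = 23+1 = 24
p=3,i=3: not 3>3, res = 24+2 = 26
p=3,i=4: not 3>4, res = 26+2 = 28
p=4,i=0: 4>0, res = 28+4 = 32
p=4,i=1: 4>1, res = 32+3 = 35
p=4,i=2: 4>2, res = 35+2 = 37
p=4,i=3: 4>3, res = 37+1 = 38
p=4,i=4: not 4>4, res = 38+2 = 40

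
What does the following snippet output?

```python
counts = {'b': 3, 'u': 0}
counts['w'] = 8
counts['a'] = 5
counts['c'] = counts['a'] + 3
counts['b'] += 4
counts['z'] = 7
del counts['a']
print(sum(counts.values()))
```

30

counts['w'] = 8 → {'b': 3, 'u': 0, 'w': 8}
counts['a'] = 5 → {'b': 3, 'u': 0, 'w': 8, 'a': 5}
counts['c'] = counts['a']+3 = 8 → {'b': 3, 'u': 0, 'w': 8, 'a': 5, 'c': 8}
counts['b'] = 3+4 = 7 → {'b': 7, 'u': 0, 'w': 8, 'a': 5, 'c': 8}
counts['z'] = 7 → {'b': 7, 'u': 0, 'w': 8, 'a': 5, 'c': 8, 'z': 7}
del 'a' → {'b': 7, 'u': 0, 'w': 8, 'c': 8, 'z': 7}
sum of values = 30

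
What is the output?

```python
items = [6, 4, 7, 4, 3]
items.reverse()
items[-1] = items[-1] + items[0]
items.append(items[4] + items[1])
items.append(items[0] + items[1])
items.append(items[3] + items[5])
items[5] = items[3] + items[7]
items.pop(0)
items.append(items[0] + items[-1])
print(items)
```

[4, 7, 4, 9, 21, 7, 17, 21]

reverse → [3, 4, 7, 4, 6]
items[-1] = items[-1]+items[0] = 6+3 = 9 → [3, 4, 7, 4, 9]
append items[4]+items[1] = 9+4 = 13 → [3, 4, 7, 4, 9, 13]
append items[0]+items[1] = 3+4 = 7 → [3, 4, 7, 4, 9, 13, 7]
append items[3]+items[5] = 4+13 = 17 → [3, 4, 7, 4, 9, 13, 7, 17]
items[5] = items[3]+items[7] = 4+17 = 21 → [3, 4, 7, 4, 9, 21, 7, 17]
pop(0) removes 3 → [4, 7, 4, 9, 21, 7, 17]
append items[0]+items[-1] = 4+17 = 21 → [4, 7, 4, 9, 21, 7, 17, 21]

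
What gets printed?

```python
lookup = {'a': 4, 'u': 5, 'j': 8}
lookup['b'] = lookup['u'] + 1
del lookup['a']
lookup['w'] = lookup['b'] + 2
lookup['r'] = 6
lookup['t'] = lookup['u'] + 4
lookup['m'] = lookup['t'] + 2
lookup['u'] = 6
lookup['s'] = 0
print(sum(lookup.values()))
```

lookup['b'] = lookup['u']+1 = 6 → {'a': 4, 'u': 5, 'j': 8, 'b': 6}
del 'a' → {'u': 5, 'j': 8, 'b': 6}
lookup['w'] = lookup['b']+2 = 8 → {'u': 5, 'j': 8, 'b': 6, 'w': 8}
lookup['r'] = 6 → {'u': 5, 'j': 8, 'b': 6, 'w': 8, 'r': 6}
lookup['t'] = lookup['u']+4 = 9 → {'u': 5, 'j': 8, 'b': 6, 'w': 8, 'r': 6, 't': 9}
lookup['m'] = lookup['t']+2 = 11 → {'u': 5, 'j': 8, 'b': 6, 'w': 8, 'r': 6, 't': 9, 'm': 11}
lookup['u'] = 6 → {'u': 6, 'j': 8, 'b': 6, 'w': 8, 'r': 6, 't': 9, 'm': 11}
lookup['s'] = 0 → {'u': 6, 'j': 8, 'b': 6, 'w': 8, 'r': 6, 't': 9, 'm': 11, 's': 0}
sum of values = 54

54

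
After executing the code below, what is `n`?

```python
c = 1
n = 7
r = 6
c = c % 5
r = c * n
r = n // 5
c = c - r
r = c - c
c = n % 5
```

c = 1%5 = 1
r = 1*7 = 7
r = 7//5 = 1
c = 1-1 = 0
r = 0-0 = 0
c = 7%5 = 2

7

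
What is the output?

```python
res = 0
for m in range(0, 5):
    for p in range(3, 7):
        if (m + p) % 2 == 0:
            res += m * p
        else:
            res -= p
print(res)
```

48

m=0,p=3: odd sum, res = 0-3 = -3
m=0,p=4: even sum, res = (-3)+0 = -3
m=0,p=5: odd sum, res = (-3)-5 = -8
m=0,p=6: even sum, res = (-8)+0 = -8
m=1,p=3: even sum, res = (-8)+3 = -5
m=1,p=4: odd sum, res = (-5)-4 = -9
m=1,p=5: even sum, res = (-9)+5 = -4
m=1,p=6: odd sum, res = (-4)-6 = -10
m=2,p=3: odd sum, res = (-10)-3 = -13
m=2,p=4: even sum, res = (-13)+8 = -5
m=2,p=5: odd sum, res = (-5)-5 = -10
m=2,p=6: even sum, res = (-10)+12 = 2
m=3,p=3: even sum, res = 2+9 = 11
m=3,p=4: odd sum, res = 11-4 = 7
m=3,p=5: even sum, res = 7+15 = 22
m=3,p=6: odd sum, res = 22-6 = 16
m=4,p=3: odd sum, res = 16-3 = 13
m=4,p=4: even sum, res = 13+16 = 29
m=4,p=5: odd sum, res = 29-5 = 24
m=4,p=6: even sum, res = 24+24 = 48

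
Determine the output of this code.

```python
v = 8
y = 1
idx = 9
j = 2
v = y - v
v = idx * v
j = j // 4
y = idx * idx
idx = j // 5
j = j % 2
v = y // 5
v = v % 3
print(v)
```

1

v = 1-8 = -7
v = 9*(-7) = -63
j = 2//4 = 0
y = 9*9 = 81
idx = 0//5 = 0
j = 0%2 = 0
v = 81//5 = 16
v = 16%3 = 1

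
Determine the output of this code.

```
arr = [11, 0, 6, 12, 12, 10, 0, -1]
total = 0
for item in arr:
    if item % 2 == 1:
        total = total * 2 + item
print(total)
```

21

item=11: odd, total = 0*2+11 = 11
item=0: not odd
item=6: not odd
item=12: not odd
item=12: not odd
item=10: not odd
item=0: not odd
item=-1: odd, total = 11*2+(-1) = 21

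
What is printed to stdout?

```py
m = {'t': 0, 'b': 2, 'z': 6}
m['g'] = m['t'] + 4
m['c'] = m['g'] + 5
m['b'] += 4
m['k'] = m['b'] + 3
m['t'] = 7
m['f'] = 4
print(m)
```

m['g'] = m['t']+4 = 4 → {'t': 0, 'b': 2, 'z': 6, 'g': 4}
m['c'] = m['g']+5 = 9 → {'t': 0, 'b': 2, 'z': 6, 'g': 4, 'c': 9}
m['b'] = 2+4 = 6 → {'t': 0, 'b': 6, 'z': 6, 'g': 4, 'c': 9}
m['k'] = m['b']+3 = 9 → {'t': 0, 'b': 6, 'z': 6, 'g': 4, 'c': 9, 'k': 9}
m['t'] = 7 → {'t': 7, 'b': 6, 'z': 6, 'g': 4, 'c': 9, 'k': 9}
m['f'] = 4 → {'t': 7, 'b': 6, 'z': 6, 'g': 4, 'c': 9, 'k': 9, 'f': 4}

{'t': 7, 'b': 6, 'z': 6, 'g': 4, 'c': 9, 'k': 9, 'f': 4}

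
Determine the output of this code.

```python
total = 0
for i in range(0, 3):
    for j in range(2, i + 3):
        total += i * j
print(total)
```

i=0,j=2: total = 0+0 = 0
i=1,j=2: total = 0+2 = 2
i=1,j=3: total = 2+3 = 5
i=2,j=2: total = 5+4 = 9
i=2,j=3: total = 9+6 = 15
i=2,j=4: total = 15+8 = 23

23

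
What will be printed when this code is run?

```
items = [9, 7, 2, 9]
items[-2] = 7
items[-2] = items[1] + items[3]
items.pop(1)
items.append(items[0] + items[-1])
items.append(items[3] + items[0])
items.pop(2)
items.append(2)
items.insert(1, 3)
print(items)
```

[9, 3, 16, 18, 27, 2]

items[-2] = 7 → [9, 7, 7, 9]
items[-2] = items[1]+items[3] = 7+9 = 16 → [9, 7, 16, 9]
pop(1) removes 7 → [9, 16, 9]
append items[0]+items[-1] = 9+9 = 18 → [9, 16, 9, 18]
append items[3]+items[0] = 18+9 = 27 → [9, 16, 9, 18, 27]
pop(2) removes 9 → [9, 16, 18, 27]
append 2 → [9, 16, 18, 27, 2]
insert 3 at 1 → [9, 3, 16, 18, 27, 2]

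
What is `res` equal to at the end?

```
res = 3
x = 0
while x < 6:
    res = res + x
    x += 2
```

9

x=0: res = 3+0 = 3
x=2: res = 3+2 = 5
x=4: res = 5+4 = 9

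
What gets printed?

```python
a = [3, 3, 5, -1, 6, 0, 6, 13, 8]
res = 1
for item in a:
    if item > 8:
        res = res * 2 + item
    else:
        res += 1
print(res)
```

item=3: not >8, res = 1+1 = 2
item=3: not >8, res = 2+1 = 3
item=5: not >8, res = 3+1 = 4
item=-1: not >8, res = 4+1 = 5
item=6: not >8, res = 5+1 = 6
item=0: not >8, res = 6+1 = 7
item=6: not >8, res = 7+1 = 8
item=13: >8, res = 8*2+13 = 29
item=8: not >8, res = 29+1 = 30

30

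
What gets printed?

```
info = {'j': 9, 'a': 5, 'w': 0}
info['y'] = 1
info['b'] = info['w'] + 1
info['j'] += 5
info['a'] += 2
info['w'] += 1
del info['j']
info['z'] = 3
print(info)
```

{'a': 7, 'w': 1, 'y': 1, 'b': 1, 'z': 3}

info['y'] = 1 → {'j': 9, 'a': 5, 'w': 0, 'y': 1}
info['b'] = info['w']+1 = 1 → {'j': 9, 'a': 5, 'w': 0, 'y': 1, 'b': 1}
info['j'] = 9+5 = 14 → {'j': 14, 'a': 5, 'w': 0, 'y': 1, 'b': 1}
info['a'] = 5+2 = 7 → {'j': 14, 'a': 7, 'w': 0, 'y': 1, 'b': 1}
info['w'] = 0+1 = 1 → {'j': 14, 'a': 7, 'w': 1, 'y': 1, 'b': 1}
del 'j' → {'a': 7, 'w': 1, 'y': 1, 'b': 1}
info['z'] = 3 → {'a': 7, 'w': 1, 'y': 1, 'b': 1, 'z': 3}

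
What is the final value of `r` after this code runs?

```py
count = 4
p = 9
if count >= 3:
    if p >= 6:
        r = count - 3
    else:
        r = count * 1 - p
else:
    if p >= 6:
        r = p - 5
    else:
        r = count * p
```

1

count=4, p=9
count >= 3 is True; p >= 6 is True
→ r = count - 3 = 1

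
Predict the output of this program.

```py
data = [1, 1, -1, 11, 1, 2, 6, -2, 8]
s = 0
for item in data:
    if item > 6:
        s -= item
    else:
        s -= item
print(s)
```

item=1: not >6, s = 0-1 = -1
item=1: not >6, s = (-1)-1 = -2
item=-1: not >6, s = (-2)-(-1) = -1
item=11: >6, s = (-1)-11 = -12
item=1: not >6, s = (-12)-1 = -13
item=2: not >6, s = (-13)-2 = -15
item=6: not >6, s = (-15)-6 = -21
item=-2: not >6, s = (-21)-(-2) = -19
item=8: >6, s = (-19)-8 = -27

-27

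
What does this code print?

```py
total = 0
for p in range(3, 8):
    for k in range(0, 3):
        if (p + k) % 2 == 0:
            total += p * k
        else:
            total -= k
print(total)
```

27

p=3,k=0: odd sum, total = 0-0 = 0
p=3,k=1: even sum, total = 0+3 = 3
p=3,k=2: odd sum, total = 3-2 = 1
p=4,k=0: even sum, total = 1+0 = 1
p=4,k=1: odd sum, total = 1-1 = 0
p=4,k=2: even sum, total = 0+8 = 8
p=5,k=0: odd sum, total = 8-0 = 8
p=5,k=1: even sum, total = 8+5 = 13
p=5,k=2: odd sum, total = 13-2 = 11
p=6,k=0: even sum, total = 11+0 = 11
p=6,k=1: odd sum, total = 11-1 = 10
p=6,k=2: even sum, total = 10+12 = 22
p=7,k=0: odd sum, total = 22-0 = 22
p=7,k=1: even sum, total = 22+7 = 29
p=7,k=2: odd sum, total = 29-2 = 27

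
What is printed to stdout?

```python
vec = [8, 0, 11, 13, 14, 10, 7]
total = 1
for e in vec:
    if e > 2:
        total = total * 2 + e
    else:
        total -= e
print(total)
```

e=8: >2, total = 1*2+8 = 10
e=0: not >2, total = 10-0 = 10
e=11: >2, total = 10*2+11 = 31
e=13: >2, total = 31*2+13 = 75
e=14: >2, total = 75*2+14 = 164
e=10: >2, total = 164*2+10 = 338
e=7: >2, total = 338*2+7 = 683

683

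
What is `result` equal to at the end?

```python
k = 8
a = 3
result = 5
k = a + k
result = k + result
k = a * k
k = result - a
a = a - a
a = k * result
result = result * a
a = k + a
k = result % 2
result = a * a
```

48841

k = 3+8 = 11
result = 11+5 = 16
k = 3*11 = 33
k = 16-3 = 13
a = 3-3 = 0
a = 13*16 = 208
result = 16*208 = 3328
a = 13+208 = 221
k = 3328%2 = 0
result = 221*221 = 48841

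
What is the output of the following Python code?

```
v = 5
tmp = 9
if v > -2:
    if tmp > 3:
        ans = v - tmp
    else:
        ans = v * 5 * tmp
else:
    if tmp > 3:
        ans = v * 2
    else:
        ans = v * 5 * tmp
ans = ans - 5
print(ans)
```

v=5, tmp=9
v > -2 is True; tmp > 3 is True
→ ans = v - tmp = -4
ans = (-4)-5 = -9

-9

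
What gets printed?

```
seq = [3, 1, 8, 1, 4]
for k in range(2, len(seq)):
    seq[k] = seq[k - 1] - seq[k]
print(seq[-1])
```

k=2: seq[2] = 1-8 = -7 → [3, 1, -7, 1, 4]
k=3: seq[3] = (-7)-1 = -8 → [3, 1, -7, -8, 4]
k=4: seq[4] = (-8)-4 = -12 → [3, 1, -7, -8, -12]

-12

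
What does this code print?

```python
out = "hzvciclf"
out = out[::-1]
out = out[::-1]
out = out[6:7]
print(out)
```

l

reverse → 'flcicvzh'
reverse → 'hzvciclf'
slice [6:7] → 'l'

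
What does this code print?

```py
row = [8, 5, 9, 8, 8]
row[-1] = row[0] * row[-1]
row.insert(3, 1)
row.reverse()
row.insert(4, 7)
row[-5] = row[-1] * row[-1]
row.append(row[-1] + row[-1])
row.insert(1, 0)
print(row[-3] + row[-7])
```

row[-1] = row[0]*row[-1] = 8*8 = 64 → [8, 5, 9, 8, 64]
insert 1 at 3 → [8, 5, 9, 1, 8, 64]
reverse → [64, 8, 1, 9, 5, 8]
insert 7 at 4 → [64, 8, 1, 9, 7, 5, 8]
row[-5] = row[-1]*row[-1] = 8*8 = 64 → [64, 8, 64, 9, 7, 5, 8]
append row[-1]+row[-1] = 8+8 = 16 → [64, 8, 64, 9, 7, 5, 8, 16]
insert 0 at 1 → [64, 0, 8, 64, 9, 7, 5, 8, 16]
row[-3]+row[-7] = 5+8 = 13

13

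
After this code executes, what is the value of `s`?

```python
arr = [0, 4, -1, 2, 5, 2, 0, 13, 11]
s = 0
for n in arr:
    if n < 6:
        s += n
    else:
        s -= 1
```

n=0: <6, s = 0+0 = 0
n=4: <6, s = 0+4 = 4
n=-1: <6, s = 4+(-1) = 3
n=2: <6, s = 3+2 = 5
n=5: <6, s = 5+5 = 10
n=2: <6, s = 10+2 = 12
n=0: <6, s = 12+0 = 12
n=13: not <6, s = 12-1 = 11
n=11: not <6, s = 11-1 = 10

10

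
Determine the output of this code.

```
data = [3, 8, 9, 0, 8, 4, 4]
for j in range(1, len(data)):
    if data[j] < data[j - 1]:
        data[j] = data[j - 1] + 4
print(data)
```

j=1: 8>=3, unchanged → [3, 8, 9, 0, 8, 4, 4]
j=2: 9>=8, unchanged → [3, 8, 9, 0, 8, 4, 4]
j=3: 0<9, data[3] = 9+4 = 13 → [3, 8, 9, 13, 8, 4, 4]
j=4: 8<13, data[4] = 13+4 = 17 → [3, 8, 9, 13, 17, 4, 4]
j=5: 4<17, data[5] = 17+4 = 21 → [3, 8, 9, 13, 17, 21, 4]
j=6: 4<21, data[6] = 21+4 = 25 → [3, 8, 9, 13, 17, 21, 25]

[3, 8, 9, 13, 17, 21, 25]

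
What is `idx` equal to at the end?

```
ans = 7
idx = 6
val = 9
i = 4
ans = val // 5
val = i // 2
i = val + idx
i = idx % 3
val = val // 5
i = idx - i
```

6

ans = 9//5 = 1
val = 4//2 = 2
i = 2+6 = 8
i = 6%3 = 0
val = 2//5 = 0
i = 6-0 = 6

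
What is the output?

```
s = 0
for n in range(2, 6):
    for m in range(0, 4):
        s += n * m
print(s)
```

84

n=2,m=0: s = 0+0 = 0
n=2,m=1: s = 0+2 = 2
n=2,m=2: s = 2+4 = 6
n=2,m=3: s = 6+6 = 12
n=3,m=0: s = 12+0 = 12
n=3,m=1: s = 12+3 = 15
n=3,m=2: s = 15+6 = 21
n=3,m=3: s = 21+9 = 30
n=4,m=0: s = 30+0 = 30
n=4,m=1: s = 30+4 = 34
n=4,m=2: s = 34+8 = 42
n=4,m=3: s = 42+12 = 54
n=5,m=0: s = 54+0 = 54
n=5,m=1: s = 54+5 = 59
n=5,m=2: s = 59+10 = 69
n=5,m=3: s = 69+15 = 84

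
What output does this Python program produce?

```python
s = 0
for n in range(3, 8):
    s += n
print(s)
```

n=3: s = 0+3 = 3
n=4: s = 3+4 = 7
n=5: s = 7+5 = 12
n=6: s = 12+6 = 18
n=7: s = 18+7 = 25

25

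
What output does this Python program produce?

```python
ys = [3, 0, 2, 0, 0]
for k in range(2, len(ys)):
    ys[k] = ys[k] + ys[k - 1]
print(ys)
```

k=2: ys[2] = 2+0 = 2 → [3, 0, 2, 0, 0]
k=3: ys[3] = 0+2 = 2 → [3, 0, 2, 2, 0]
k=4: ys[4] = 0+2 = 2 → [3, 0, 2, 2, 2]

[3, 0, 2, 2, 2]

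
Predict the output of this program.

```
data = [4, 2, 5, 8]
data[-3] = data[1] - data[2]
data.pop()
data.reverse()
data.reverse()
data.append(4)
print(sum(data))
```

10

data[-3] = data[1]-data[2] = 2-5 = -3 → [4, -3, 5, 8]
pop() removes 8 → [4, -3, 5]
reverse → [5, -3, 4]
reverse → [4, -3, 5]
append 4 → [4, -3, 5, 4]
sum = 10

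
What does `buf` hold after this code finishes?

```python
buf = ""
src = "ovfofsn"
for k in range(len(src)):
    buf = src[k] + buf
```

'nsfofvo'

k=0: prepend 'o' → 'o'
k=1: prepend 'v' → 'vo'
k=2: prepend 'f' → 'fvo'
k=3: prepend 'o' → 'ofvo'
k=4: prepend 'f' → 'fofvo'
k=5: prepend 's' → 'sfofvo'
k=6: prepend 'n' → 'nsfofvo'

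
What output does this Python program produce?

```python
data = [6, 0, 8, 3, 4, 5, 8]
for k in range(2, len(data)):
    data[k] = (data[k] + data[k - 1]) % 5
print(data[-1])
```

k=2: data[2] = (8+0)%5 = 3 → [6, 0, 3, 3, 4, 5, 8]
k=3: data[3] = (3+3)%5 = 1 → [6, 0, 3, 1, 4, 5, 8]
k=4: data[4] = (4+1)%5 = 0 → [6, 0, 3, 1, 0, 5, 8]
k=5: data[5] = (5+0)%5 = 0 → [6, 0, 3, 1, 0, 0, 8]
k=6: data[6] = (8+0)%5 = 3 → [6, 0, 3, 1, 0, 0, 3]

3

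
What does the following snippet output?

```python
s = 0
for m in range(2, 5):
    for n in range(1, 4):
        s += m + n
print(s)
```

m=2,n=1: s = 0+3 = 3
m=2,n=2: s = 3+4 = 7
m=2,n=3: s = 7+5 = 12
m=3,n=1: s = 12+4 = 16
m=3,n=2: s = 16+5 = 21
m=3,n=3: s = 21+6 = 27
m=4,n=1: s = 27+5 = 32
m=4,n=2: s = 32+6 = 38
m=4,n=3: s = 38+7 = 45

45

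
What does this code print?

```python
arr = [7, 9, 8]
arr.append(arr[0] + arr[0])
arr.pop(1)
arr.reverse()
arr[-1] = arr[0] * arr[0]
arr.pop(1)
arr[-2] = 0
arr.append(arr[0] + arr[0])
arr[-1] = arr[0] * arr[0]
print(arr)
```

[0, 196, 0]

append arr[0]+arr[0] = 7+7 = 14 → [7, 9, 8, 14]
pop(1) removes 9 → [7, 8, 14]
reverse → [14, 8, 7]
arr[-1] = arr[0]*arr[0] = 14*14 = 196 → [14, 8, 196]
pop(1) removes 8 → [14, 196]
arr[-2] = 0 → [0, 196]
append arr[0]+arr[0] = 0+0 = 0 → [0, 196, 0]
arr[-1] = arr[0]*arr[0] = 0*0 = 0 → [0, 196, 0]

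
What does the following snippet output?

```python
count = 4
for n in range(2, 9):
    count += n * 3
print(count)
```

109

n=2: count = 4+2*3 = 10
n=3: count = 10+3*3 = 19
n=4: count = 19+4*3 = 31
n=5: count = 31+5*3 = 46
n=6: count = 46+6*3 = 64
n=7: count = 64+7*3 = 85
n=8: count = 85+8*3 = 109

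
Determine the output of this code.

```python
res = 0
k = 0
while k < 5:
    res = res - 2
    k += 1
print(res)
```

k=0: res = 0-2 = -2
k=1: res = (-2)-2 = -4
k=2: res = (-4)-2 = -6
k=3: res = (-6)-2 = -8
k=4: res = (-8)-2 = -10

-10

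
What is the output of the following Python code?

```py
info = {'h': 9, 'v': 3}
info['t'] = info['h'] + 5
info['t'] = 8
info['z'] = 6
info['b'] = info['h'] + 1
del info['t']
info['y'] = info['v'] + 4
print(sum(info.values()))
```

35

info['t'] = info['h']+5 = 14 → {'h': 9, 'v': 3, 't': 14}
info['t'] = 8 → {'h': 9, 'v': 3, 't': 8}
info['z'] = 6 → {'h': 9, 'v': 3, 't': 8, 'z': 6}
info['b'] = info['h']+1 = 10 → {'h': 9, 'v': 3, 't': 8, 'z': 6, 'b': 10}
del 't' → {'h': 9, 'v': 3, 'z': 6, 'b': 10}
info['y'] = info['v']+4 = 7 → {'h': 9, 'v': 3, 'z': 6, 'b': 10, 'y': 7}
sum of values = 35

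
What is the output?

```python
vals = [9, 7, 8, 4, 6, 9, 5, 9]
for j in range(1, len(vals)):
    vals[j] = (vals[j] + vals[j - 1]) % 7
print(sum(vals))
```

j=1: vals[1] = (7+9)%7 = 2 → [9, 2, 8, 4, 6, 9, 5, 9]
j=2: vals[2] = (8+2)%7 = 3 → [9, 2, 3, 4, 6, 9, 5, 9]
j=3: vals[3] = (4+3)%7 = 0 → [9, 2, 3, 0, 6, 9, 5, 9]
j=4: vals[4] = (6+0)%7 = 6 → [9, 2, 3, 0, 6, 9, 5, 9]
j=5: vals[5] = (9+6)%7 = 1 → [9, 2, 3, 0, 6, 1, 5, 9]
j=6: vals[6] = (5+1)%7 = 6 → [9, 2, 3, 0, 6, 1, 6, 9]
j=7: vals[7] = (9+6)%7 = 1 → [9, 2, 3, 0, 6, 1, 6, 1]
sum = 28

28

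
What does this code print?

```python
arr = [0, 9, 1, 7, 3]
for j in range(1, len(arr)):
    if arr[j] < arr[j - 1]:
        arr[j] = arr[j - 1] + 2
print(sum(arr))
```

j=1: 9>=0, unchanged → [0, 9, 1, 7, 3]
j=2: 1<9, arr[2] = 9+2 = 11 → [0, 9, 11, 7, 3]
j=3: 7<11, arr[3] = 11+2 = 13 → [0, 9, 11, 13, 3]
j=4: 3<13, arr[4] = 13+2 = 15 → [0, 9, 11, 13, 15]
sum = 48

48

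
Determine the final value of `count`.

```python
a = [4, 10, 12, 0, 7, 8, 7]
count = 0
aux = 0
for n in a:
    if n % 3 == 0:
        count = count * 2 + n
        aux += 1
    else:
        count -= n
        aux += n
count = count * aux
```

-2052

n=4: not %3==0, count = 0-4 = -4; aux=4
n=10: not %3==0, count = (-4)-10 = -14; aux=14
n=12: %3==0, count = (-14)*2+12 = -16; aux=15
n=0: %3==0, count = (-16)*2+0 = -32; aux=16
n=7: not %3==0, count = (-32)-7 = -39; aux=23
n=8: not %3==0, count = (-39)-8 = -47; aux=31
n=7: not %3==0, count = (-47)-7 = -54; aux=38
count*aux = (-54)*38 = -2052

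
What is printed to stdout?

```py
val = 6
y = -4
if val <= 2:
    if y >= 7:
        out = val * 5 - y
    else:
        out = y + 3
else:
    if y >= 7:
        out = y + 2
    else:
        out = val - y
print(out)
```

val=6, y=-4
val <= 2 is False; y >= 7 is False
→ out = val - y = 10

10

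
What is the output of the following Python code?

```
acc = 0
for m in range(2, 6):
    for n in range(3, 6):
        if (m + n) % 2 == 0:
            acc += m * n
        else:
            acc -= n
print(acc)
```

m=2,n=3: odd sum, acc = 0-3 = -3
m=2,n=4: even sum, acc = (-3)+8 = 5
m=2,n=5: odd sum, acc = 5-5 = 0
m=3,n=3: even sum, acc = 0+9 = 9
m=3,n=4: odd sum, acc = 9-4 = 5
m=3,n=5: even sum, acc = 5+15 = 20
m=4,n=3: odd sum, acc = 20-3 = 17
m=4,n=4: even sum, acc = 17+16 = 33
m=4,n=5: odd sum, acc = 33-5 = 28
m=5,n=3: even sum, acc = 28+15 = 43
m=5,n=4: odd sum, acc = 43-4 = 39
m=5,n=5: even sum, acc = 39+25 = 64

64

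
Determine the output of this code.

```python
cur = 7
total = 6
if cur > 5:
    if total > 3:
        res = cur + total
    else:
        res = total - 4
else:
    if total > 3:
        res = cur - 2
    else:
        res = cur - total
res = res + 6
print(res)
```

19

cur=7, total=6
cur > 5 is True; total > 3 is True
→ res = cur + total = 13
res = 13+6 = 19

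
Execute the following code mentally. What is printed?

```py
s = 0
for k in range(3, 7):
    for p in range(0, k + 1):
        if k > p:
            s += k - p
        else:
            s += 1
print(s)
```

k=3,p=0: 3>0, s = 0+3 = 3
k=3,p=1: 3>1, s = 3+2 = 5
k=3,p=2: 3>2, s = 5+1 = 6
k=3,p=3: not 3>3, s = 6+1 = 7
k=4,p=0: 4>0, s = 7+4 = 11
k=4,p=1: 4>1, s = 11+3 = 14
k=4,p=2: 4>2, s = 14+2 = 16
k=4,p=3: 4>3, s = 16+1 = 17
k=4,p=4: not 4>4, s = 17+1 = 18
k=5,p=0: 5>0, s = 18+5 = 23
k=5,p=1: 5>1, s = 23+4 = 27
k=5,p=2: 5>2, s = 27+3 = 30
k=5,p=3: 5>3, s = 30+2 = 32
k=5,p=4: 5>4, s = 32+1 = 33
k=5,p=5: not 5>5, s = 33+1 = 34
k=6,p=0: 6>0, s = 34+6 = 40
k=6,p=1: 6>1, s = 40+5 = 45
k=6,p=2: 6>2, s = 45+4 = 49
k=6,p=3: 6>3, s = 49+3 = 52
k=6,p=4: 6>4, s = 52+2 = 54
k=6,p=5: 6>5, s = 54+1 = 55
k=6,p=6: not 6>6, s = 55+1 = 56

56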